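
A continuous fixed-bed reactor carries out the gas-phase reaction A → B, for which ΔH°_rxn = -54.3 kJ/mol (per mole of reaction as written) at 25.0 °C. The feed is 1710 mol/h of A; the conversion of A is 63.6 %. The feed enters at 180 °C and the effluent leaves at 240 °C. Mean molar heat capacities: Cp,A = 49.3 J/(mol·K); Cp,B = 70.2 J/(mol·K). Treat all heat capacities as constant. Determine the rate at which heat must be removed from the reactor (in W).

Q_out = 13600 W

Extent of reaction ξ = 0.636 × 1710 = 1087.6 mol/h
Reaction term: ξ·ΔH°_rxn = 1087.6 × -54.3 = -59055 kJ/h
Sensible, feed 180→25 °C: -13067 kJ/h
Outlet flows (mol/h): A 622.44, B 1087.6
Sensible, products 25→240 °C: 23012 kJ/h
Q = ΔH = -49109 kJ/h = -13.641 kW
Heat removed = 13641 W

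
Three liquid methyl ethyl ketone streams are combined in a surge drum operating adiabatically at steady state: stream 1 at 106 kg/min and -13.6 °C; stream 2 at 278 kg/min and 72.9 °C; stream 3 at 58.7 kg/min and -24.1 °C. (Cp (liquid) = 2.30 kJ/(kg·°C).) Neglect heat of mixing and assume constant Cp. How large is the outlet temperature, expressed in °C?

No heat crosses the boundary, so H_out = H_in.
T_out = Σ ṁᵢCp,ᵢTᵢ / Σ ṁᵢCp,ᵢ
      = 40043 / 1018.2 = 39.327 °C

T_out = 39.3 °C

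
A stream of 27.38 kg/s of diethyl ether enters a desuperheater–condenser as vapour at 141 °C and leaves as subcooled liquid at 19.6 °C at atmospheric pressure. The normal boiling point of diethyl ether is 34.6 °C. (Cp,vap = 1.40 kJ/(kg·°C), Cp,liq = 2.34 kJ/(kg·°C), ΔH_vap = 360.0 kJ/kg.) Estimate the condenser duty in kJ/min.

vapour 141→34.6 °C: -148.96 kJ/kg
condensation at 34.6 °C: -360 kJ/kg
liquid 34.6→19.6 °C: -35.1 kJ/kg
Δh = -148.96 + -360 + -35.1 = -544.06 kJ/kg
Q = ṁ·Δh = 27.38 kg/s × -544.06 kJ/kg = -14896 kJ/s
|Q| = 14896 kW = 893780 kJ/min

Q_c = 894000 kJ/min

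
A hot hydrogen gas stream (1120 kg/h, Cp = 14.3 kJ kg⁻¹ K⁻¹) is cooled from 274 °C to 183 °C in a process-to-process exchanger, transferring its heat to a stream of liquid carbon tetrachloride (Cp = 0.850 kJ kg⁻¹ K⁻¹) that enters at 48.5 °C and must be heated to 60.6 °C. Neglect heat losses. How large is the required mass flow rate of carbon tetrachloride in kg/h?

Heat released by hot stream: Q = 1120 × 14.3 × (274 − 183) = 1.4575e+06 kJ/h
Energy balance on cold side (adiabatic exchanger): Q = ṁ_c·Cp_c·(T_c,out − T_c,in)
ṁ_c = 1.4575e+06 / [0.850 × (60.6 − 48.5)] = 141710 kg/h

ṁ_c = 142000 kg/h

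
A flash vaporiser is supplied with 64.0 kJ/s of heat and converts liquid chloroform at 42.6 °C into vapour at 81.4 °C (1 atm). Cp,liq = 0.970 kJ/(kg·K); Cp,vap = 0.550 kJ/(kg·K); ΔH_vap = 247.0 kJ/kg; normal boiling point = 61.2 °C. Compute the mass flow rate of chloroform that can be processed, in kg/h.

ṁ = 834 kg/h

Δh = 0.970×(61.2−42.6) + 247.0 + 0.550×(81.4−61.2) = 276.15 kJ/kg
Q = 64.0 kJ/s = 64 kJ/s = 230400 kJ/h
ṁ = Q/Δh = 230400 / 276.15 = 834.32 kg/h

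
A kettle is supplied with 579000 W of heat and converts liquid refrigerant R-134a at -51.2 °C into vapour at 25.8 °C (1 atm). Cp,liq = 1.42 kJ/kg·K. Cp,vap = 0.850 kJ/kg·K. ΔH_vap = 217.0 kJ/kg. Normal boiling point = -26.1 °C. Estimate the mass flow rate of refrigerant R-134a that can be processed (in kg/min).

ṁ = 117 kg/min

Δh = 1.42×(-26.1−-51.2) + 217.0 + 0.850×(25.8−-26.1) = 296.76 kJ/kg
Q = 579000 W = 579 kJ/s = 34740 kJ/min
ṁ = Q/Δh = 34740 / 296.76 = 117.07 kg/min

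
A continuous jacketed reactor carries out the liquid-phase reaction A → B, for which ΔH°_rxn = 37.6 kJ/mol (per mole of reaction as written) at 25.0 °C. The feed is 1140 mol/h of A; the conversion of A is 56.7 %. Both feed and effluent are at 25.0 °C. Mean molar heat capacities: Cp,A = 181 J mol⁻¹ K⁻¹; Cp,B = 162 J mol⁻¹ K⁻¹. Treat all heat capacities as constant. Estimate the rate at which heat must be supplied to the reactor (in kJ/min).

Extent of reaction ξ = 0.567 × 1140 = 646.38 mol/h
Reaction term: ξ·ΔH°_rxn = 646.38 × 37.6 = 24304 kJ/h
Q = ΔH = 24304 kJ/h = 6.7511 kW
Heat supplied = 405.06 kJ/min

Q_in = 405 kJ/min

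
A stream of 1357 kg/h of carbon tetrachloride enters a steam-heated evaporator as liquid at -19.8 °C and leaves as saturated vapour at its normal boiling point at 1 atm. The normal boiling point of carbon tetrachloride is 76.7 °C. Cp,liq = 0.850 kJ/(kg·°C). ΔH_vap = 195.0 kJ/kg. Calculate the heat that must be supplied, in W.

Q = 104000 W

liquid -19.8→76.7 °C: 82.025 kJ/kg
vaporisation at 76.7 °C: 195 kJ/kg
Δh = 82.025 + 195 = 277.02 kJ/kg
Q = ṁ·Δh = 1357 kg/h × 277.02 kJ/kg = 375920 kJ/h
|Q| = 104.42 kW = 104420 W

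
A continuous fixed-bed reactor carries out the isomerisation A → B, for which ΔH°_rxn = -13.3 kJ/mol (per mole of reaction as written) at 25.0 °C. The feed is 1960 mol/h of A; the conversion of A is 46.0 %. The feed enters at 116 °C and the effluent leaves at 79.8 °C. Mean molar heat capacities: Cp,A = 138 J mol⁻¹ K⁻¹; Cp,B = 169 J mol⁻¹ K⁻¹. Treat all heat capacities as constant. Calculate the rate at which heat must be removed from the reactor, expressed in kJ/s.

Q_out = 5.63 kJ/s

Extent of reaction ξ = 0.460 × 1960 = 901.6 mol/h
Reaction term: ξ·ΔH°_rxn = 901.6 × -13.3 = -11991 kJ/h
Sensible, feed 116→25 °C: -24614 kJ/h
Outlet flows (mol/h): A 1058.4, B 901.6
Sensible, products 25→79.8 °C: 16354 kJ/h
Q = ΔH = -20251 kJ/h = -5.6253 kW
Heat removed = 5.6253 kJ/s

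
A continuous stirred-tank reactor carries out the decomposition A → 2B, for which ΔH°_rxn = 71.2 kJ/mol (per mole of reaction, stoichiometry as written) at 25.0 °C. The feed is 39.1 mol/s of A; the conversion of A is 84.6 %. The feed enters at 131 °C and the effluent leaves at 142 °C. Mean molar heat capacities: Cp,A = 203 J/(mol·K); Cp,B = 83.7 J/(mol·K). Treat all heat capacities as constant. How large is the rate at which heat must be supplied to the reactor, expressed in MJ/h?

Q_in = 8300 MJ/h

Extent of reaction ξ = 0.846 × 39.1 = 33.079 mol/s
Reaction term: ξ·ΔH°_rxn = 33.079 × 71.2 = 2355.2 kJ/s
Sensible, feed 131→25 °C: -841.35 kJ/s
Outlet flows (mol/s): A 6.0214, B 66.157
Sensible, products 25→142 °C: 790.89 kJ/s
Q = ΔH = 2304.7 kJ/s = 2304.7 kW
Heat supplied = 8297 MJ/h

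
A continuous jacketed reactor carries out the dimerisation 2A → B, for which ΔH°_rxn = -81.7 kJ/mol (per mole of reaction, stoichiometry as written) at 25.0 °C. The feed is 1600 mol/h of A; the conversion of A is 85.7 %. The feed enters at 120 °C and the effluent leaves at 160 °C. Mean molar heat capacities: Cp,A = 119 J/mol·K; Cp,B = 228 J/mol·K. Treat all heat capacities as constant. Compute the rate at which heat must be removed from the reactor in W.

Extent of reaction ξ = 0.857 × 1600 / 2 = 685.6 mol/h
Reaction term: ξ·ΔH°_rxn = 685.6 × -81.7 = -56014 kJ/h
Sensible, feed 120→25 °C: -18088 kJ/h
Outlet flows (mol/h): A 228.8, B 685.6
Sensible, products 25→160 °C: 24778 kJ/h
Q = ΔH = -49323 kJ/h = -13.701 kW
Heat removed = 13701 W

Q_out = 13700 W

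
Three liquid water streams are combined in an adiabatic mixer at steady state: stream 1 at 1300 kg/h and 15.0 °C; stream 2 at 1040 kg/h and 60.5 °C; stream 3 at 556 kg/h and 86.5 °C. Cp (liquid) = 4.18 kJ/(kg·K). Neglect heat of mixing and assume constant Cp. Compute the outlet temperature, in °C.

Adiabatic, steady state ⇒ Σ ṁᵢCp,ᵢ(T_out − Tᵢ) = 0
T_out = Σ ṁᵢCp,ᵢTᵢ / Σ ṁᵢCp,ᵢ
      = 545550 / 12105 = 45.067 °C

T_out = 45.1 °C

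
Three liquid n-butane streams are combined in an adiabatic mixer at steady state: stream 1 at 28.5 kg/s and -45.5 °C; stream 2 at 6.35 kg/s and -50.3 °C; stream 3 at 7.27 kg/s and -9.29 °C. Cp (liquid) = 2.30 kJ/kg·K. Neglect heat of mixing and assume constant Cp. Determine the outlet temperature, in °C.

Adiabatic, steady state ⇒ Σ ṁᵢCp,ᵢ(T_out − Tᵢ) = 0
T_out = Σ ṁᵢCp,ᵢTᵢ / Σ ṁᵢCp,ᵢ
      = -3872.5 / 96.876 = -39.974 °C

T_out = -40.0 °C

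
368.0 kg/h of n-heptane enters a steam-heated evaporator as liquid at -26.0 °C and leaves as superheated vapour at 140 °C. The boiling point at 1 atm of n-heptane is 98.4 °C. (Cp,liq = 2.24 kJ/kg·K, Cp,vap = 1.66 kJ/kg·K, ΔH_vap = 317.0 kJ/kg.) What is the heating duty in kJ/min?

liquid -26.0→98.4 °C: 278.66 kJ/kg
vaporisation at 98.4 °C: 317 kJ/kg
vapour 98.4→140 °C: 69.056 kJ/kg
Δh = 278.66 + 317 + 69.056 = 664.71 kJ/kg
Q = ṁ·Δh = 368.0 kg/h × 664.71 kJ/kg = 244610 kJ/h
|Q| = 67.948 kW = 4076.9 kJ/min

Q = 4080 kJ/min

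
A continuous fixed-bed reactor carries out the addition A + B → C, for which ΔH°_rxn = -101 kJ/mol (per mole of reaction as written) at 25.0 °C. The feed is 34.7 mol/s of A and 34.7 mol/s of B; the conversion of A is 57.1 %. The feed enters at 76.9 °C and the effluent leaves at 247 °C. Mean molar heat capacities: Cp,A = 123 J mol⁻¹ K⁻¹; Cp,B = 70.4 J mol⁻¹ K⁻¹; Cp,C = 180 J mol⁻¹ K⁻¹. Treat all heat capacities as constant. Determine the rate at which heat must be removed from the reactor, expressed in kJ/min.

Extent of reaction ξ = 0.571 × 34.7 = 19.814 mol/s
Reaction term: ξ·ΔH°_rxn = 19.814 × -101 = -2001.2 kJ/s
Sensible, feed 76.9→25 °C: -348.3 kJ/s
Outlet flows (mol/s): A 14.886, B 14.886, C 19.814
Sensible, products 25→247 °C: 1430.9 kJ/s
Q = ΔH = -918.59 kJ/s = -918.59 kW
Heat removed = 55115 kJ/min

Q_out = 55100 kJ/min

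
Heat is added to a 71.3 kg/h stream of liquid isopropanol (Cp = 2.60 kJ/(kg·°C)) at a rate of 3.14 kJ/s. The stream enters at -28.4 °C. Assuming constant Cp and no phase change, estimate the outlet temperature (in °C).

Q = 3.14 kJ/s = 11304 kJ/h
ΔT = Q/(ṁ·Cp) = 11304/(71.3×2.60) = 60.977 K
T_out = -28.4 + 60.977 = 32.577 °C

T_out = 32.6 °C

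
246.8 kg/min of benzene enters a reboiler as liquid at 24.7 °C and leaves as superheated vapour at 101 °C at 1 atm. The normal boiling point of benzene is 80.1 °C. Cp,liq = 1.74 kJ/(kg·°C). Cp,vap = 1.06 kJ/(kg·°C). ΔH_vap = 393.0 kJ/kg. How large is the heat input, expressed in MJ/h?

Q = 7580 MJ/h

liquid 24.7→80.1 °C: 96.396 kJ/kg
vaporisation at 80.1 °C: 393 kJ/kg
vapour 80.1→101 °C: 22.154 kJ/kg
Δh = 96.396 + 393 + 22.154 = 511.55 kJ/kg
Q = ṁ·Δh = 246.8 kg/min × 511.55 kJ/kg = 126250 kJ/min
|Q| = 2104.2 kW = 7575 MJ/h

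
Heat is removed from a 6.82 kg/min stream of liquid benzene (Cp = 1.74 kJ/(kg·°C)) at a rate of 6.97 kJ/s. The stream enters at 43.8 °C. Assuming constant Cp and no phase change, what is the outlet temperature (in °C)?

Q = 6.97 kJ/s = 418.2 kJ/min
ΔT = Q/(ṁ·Cp) = 418.2/(6.82×1.74) = 35.241 K
T_out = 43.8 − 35.241 = 8.5588 °C

T_out = 8.56 °C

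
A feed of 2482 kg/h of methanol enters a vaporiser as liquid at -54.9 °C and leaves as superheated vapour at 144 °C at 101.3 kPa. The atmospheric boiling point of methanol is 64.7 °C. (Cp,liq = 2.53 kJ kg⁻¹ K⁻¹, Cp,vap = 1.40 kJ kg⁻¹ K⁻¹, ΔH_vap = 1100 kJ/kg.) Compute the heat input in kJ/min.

Q = 62600 kJ/min

liquid -54.9→64.7 °C: 302.59 kJ/kg
vaporisation at 64.7 °C: 1100 kJ/kg
vapour 64.7→144 °C: 111.02 kJ/kg
Δh = 302.59 + 1100 + 111.02 = 1513.6 kJ/kg
Q = ṁ·Δh = 2482 kg/h × 1513.6 kJ/kg = 3.7568e+06 kJ/h
|Q| = 1043.5 kW = 62613 kJ/min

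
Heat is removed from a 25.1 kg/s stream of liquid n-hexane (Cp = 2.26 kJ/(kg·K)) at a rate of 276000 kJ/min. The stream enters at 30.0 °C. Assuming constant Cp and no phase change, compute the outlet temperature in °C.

Q = 276000 kJ/min = 4600 kJ/s
ΔT = Q/(ṁ·Cp) = 4600/(25.1×2.26) = 81.092 K
T_out = 30.0 − 81.092 = -51.092 °C

T_out = -51.1 °C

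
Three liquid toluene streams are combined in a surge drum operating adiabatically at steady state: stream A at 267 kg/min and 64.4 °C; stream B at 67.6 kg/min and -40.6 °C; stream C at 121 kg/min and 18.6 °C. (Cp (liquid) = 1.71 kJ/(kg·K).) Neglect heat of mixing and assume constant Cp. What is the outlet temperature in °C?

T_out = 36.7 °C

Adiabatic, steady state ⇒ Σ ṁᵢCp,ᵢ(T_out − Tᵢ) = 0
T_out = Σ ṁᵢCp,ᵢTᵢ / Σ ṁᵢCp,ᵢ
      = 28558 / 779.08 = 36.657 °C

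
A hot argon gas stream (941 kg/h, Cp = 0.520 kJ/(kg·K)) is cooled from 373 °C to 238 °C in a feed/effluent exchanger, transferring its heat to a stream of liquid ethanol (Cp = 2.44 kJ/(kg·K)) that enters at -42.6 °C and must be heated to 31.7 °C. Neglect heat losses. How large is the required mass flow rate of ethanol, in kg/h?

ṁ_c = 364 kg/h

Heat released by hot stream: Q = 941 × 0.520 × (373 − 238) = 66058 kJ/h
Energy balance on cold side (adiabatic exchanger): Q = ṁ_c·Cp_c·(T_c,out − T_c,in)
ṁ_c = 66058 / [2.44 × (31.7 − -42.6)] = 364.37 kg/h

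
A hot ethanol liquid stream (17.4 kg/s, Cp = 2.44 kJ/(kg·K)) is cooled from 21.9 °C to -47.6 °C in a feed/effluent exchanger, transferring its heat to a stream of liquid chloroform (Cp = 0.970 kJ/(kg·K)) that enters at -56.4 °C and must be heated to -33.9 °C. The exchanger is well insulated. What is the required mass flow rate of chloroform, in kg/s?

ṁ_c = 135 kg/s

Heat released by hot stream: Q = 17.4 × 2.44 × (21.9 − -47.6) = 2950.7 kJ/s
Energy balance on cold side (adiabatic exchanger): Q = ṁ_c·Cp_c·(T_c,out − T_c,in)
ṁ_c = 2950.7 / [0.970 × (-33.9 − -56.4)] = 135.2 kg/s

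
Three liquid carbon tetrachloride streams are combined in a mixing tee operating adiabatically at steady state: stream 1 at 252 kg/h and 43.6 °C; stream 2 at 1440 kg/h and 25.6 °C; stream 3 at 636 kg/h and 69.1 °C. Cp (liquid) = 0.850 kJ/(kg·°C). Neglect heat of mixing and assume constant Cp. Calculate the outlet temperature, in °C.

Energy balance with Q = 0: Σ ṁᵢCp,ᵢ(T_out − Tᵢ) = 0
Σ ṁᵢCp,ᵢTᵢ = 252×0.850×43.6 + 1440×0.850×25.6 + 636×0.850×69.1 = 78029
Σ ṁᵢCp,ᵢ = 252×0.850 + 1440×0.850 + 636×0.850 = 1978.8
T_out = 78029 / 1978.8 = 39.432 °C

T_out = 39.4 °C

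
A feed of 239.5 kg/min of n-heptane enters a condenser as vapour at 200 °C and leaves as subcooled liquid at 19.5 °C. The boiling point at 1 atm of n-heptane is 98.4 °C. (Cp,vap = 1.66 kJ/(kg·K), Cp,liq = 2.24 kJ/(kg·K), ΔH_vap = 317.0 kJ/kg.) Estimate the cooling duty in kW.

vapour 200→98.4 °C: -168.66 kJ/kg
condensation at 98.4 °C: -317 kJ/kg
liquid 98.4→19.5 °C: -176.74 kJ/kg
Δh = -168.66 + -317 + -176.74 = -662.39 kJ/kg
Q = ṁ·Δh = 239.5 kg/min × -662.39 kJ/kg = -158640 kJ/min
|Q| = 2644 kW

Q_c = 2640 kW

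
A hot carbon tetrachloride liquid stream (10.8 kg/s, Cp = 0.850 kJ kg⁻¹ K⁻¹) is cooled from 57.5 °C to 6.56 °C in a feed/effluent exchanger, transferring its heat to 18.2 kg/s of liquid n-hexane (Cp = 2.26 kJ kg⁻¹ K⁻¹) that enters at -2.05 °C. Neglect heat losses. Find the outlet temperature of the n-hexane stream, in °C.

T_c,out = 9.32 °C

Heat released by hot stream: Q = 10.8 × 0.850 × (57.5 − 6.56) = 467.63 kJ/s
Energy balance on cold side (adiabatic exchanger): Q = ṁ_c·Cp_c·(T_c,out − T_c,in)
T_c,out = -2.05 + 467.63/(18.2 × 2.26) = 9.319 °C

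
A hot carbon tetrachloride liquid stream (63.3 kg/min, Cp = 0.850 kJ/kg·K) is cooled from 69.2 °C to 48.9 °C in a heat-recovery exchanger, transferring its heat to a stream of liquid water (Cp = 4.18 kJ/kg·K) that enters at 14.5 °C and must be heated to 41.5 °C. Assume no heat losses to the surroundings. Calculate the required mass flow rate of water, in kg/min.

ṁ_c = 9.68 kg/min

Heat released by hot stream: Q = 63.3 × 0.850 × (69.2 − 48.9) = 1092.2 kJ/min
Energy balance on cold side (adiabatic exchanger): Q = ṁ_c·Cp_c·(T_c,out − T_c,in)
ṁ_c = 1092.2 / [4.18 × (41.5 − 14.5)] = 9.6778 kg/min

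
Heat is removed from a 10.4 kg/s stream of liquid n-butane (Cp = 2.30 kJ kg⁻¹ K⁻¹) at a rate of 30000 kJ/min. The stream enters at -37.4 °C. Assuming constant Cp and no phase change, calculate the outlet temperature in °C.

T_out = -58.3 °C

Q = 30000 kJ/min = 500 kJ/s
ΔT = Q/(ṁ·Cp) = 500/(10.4×2.30) = 20.903 K
T_out = -37.4 − 20.903 = -58.303 °C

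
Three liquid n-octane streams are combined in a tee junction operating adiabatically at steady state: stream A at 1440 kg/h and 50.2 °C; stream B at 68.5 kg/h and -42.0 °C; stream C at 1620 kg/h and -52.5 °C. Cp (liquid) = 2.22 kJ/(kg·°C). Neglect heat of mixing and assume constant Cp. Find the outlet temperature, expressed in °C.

Energy balance with Q = 0: Σ ṁᵢCp,ᵢ(T_out − Tᵢ) = 0
T_out = Σ ṁᵢCp,ᵢTᵢ / Σ ṁᵢCp,ᵢ
      = -34719 / 6945.3 = -4.9989 °C

T_out = -5.00 °C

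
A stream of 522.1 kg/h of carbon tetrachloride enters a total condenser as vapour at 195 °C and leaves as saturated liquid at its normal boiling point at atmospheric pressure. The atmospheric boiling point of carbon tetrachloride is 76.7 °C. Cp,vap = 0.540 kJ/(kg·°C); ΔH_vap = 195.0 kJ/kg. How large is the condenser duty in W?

vapour 195→76.7 °C: -63.882 kJ/kg
condensation at 76.7 °C: -195 kJ/kg
Δh = -63.882 + -195 = -258.88 kJ/kg
Q = ṁ·Δh = 522.1 kg/h × -258.88 kJ/kg = -135160 kJ/h
|Q| = 37.545 kW = 37545 W

Q_c = 37500 W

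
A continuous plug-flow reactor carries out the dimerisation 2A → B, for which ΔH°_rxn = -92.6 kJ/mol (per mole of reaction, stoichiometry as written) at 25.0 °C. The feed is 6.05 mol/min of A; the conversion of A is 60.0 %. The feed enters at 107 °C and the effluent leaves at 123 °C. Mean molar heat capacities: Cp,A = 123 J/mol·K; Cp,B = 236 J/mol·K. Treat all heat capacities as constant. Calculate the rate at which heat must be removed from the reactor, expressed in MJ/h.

Extent of reaction ξ = 0.600 × 6.05 / 2 = 1.815 mol/min
Reaction term: ξ·ΔH°_rxn = 1.815 × -92.6 = -168.07 kJ/min
Sensible, feed 107→25 °C: -61.02 kJ/min
Outlet flows (mol/min): A 2.42, B 1.815
Sensible, products 25→123 °C: 71.148 kJ/min
Q = ΔH = -157.94 kJ/min = -2.6324 kW
Heat removed = 9.4765 MJ/h

Q_out = 9.48 MJ/h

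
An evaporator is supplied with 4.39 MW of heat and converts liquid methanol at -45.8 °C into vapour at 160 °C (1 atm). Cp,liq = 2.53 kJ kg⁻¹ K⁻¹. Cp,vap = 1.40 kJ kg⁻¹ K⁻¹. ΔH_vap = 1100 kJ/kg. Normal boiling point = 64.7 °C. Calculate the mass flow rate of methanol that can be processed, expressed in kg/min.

ṁ = 174 kg/min

Δh = 2.53×(64.7−-45.8) + 1100 + 1.40×(160−64.7) = 1513 kJ/kg
Q = 4.39 MW = 4390 kJ/s = 263400 kJ/min
ṁ = Q/Δh = 263400 / 1513 = 174.09 kg/min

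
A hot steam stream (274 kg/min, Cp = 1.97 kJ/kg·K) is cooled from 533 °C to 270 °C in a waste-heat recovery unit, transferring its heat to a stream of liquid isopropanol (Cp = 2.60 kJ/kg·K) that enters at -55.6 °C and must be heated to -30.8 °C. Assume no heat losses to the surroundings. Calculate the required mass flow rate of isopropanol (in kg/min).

Heat released by hot stream: Q = 274 × 1.97 × (533 − 270) = 141960 kJ/min
Energy balance on cold side (adiabatic exchanger): Q = ṁ_c·Cp_c·(T_c,out − T_c,in)
ṁ_c = 141960 / [2.60 × (-30.8 − -55.6)] = 2201.6 kg/min

ṁ_c = 2200 kg/min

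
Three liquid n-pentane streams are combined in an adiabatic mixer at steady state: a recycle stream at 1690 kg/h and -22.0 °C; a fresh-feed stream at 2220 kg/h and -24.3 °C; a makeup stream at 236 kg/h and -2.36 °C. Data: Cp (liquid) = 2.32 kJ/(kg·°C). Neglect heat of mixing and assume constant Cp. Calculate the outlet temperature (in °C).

Adiabatic, steady state ⇒ Σ ṁᵢCp,ᵢ(T_out − Tᵢ) = 0
T_out = Σ ṁᵢCp,ᵢTᵢ / Σ ṁᵢCp,ᵢ
      = -212700 / 9618.7 = -22.114 °C

T_out = -22.1 °C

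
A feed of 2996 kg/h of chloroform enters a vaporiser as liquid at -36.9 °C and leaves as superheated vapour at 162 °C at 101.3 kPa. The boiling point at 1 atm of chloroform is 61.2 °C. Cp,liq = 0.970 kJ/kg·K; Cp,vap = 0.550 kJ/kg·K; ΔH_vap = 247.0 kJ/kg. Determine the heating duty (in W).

Q = 331000 W

liquid -36.9→61.2 °C: 95.157 kJ/kg
vaporisation at 61.2 °C: 247 kJ/kg
vapour 61.2→162 °C: 55.44 kJ/kg
Δh = 95.157 + 247 + 55.44 = 397.6 kJ/kg
Q = ṁ·Δh = 2996 kg/h × 397.6 kJ/kg = 1.1912e+06 kJ/h
|Q| = 330.89 kW = 330890 W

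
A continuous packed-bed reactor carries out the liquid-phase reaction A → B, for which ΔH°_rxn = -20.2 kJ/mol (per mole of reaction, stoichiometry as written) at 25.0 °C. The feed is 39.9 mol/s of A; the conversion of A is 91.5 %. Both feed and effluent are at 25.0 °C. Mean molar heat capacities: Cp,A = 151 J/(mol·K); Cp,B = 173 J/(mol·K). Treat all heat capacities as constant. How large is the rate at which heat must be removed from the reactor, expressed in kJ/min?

Extent of reaction ξ = 0.915 × 39.9 = 36.508 mol/s
Reaction term: ξ·ΔH°_rxn = 36.508 × -20.2 = -737.47 kJ/s
Q = ΔH = -737.47 kJ/s = -737.47 kW
Heat removed = 44248 kJ/min

Q_out = 44200 kJ/min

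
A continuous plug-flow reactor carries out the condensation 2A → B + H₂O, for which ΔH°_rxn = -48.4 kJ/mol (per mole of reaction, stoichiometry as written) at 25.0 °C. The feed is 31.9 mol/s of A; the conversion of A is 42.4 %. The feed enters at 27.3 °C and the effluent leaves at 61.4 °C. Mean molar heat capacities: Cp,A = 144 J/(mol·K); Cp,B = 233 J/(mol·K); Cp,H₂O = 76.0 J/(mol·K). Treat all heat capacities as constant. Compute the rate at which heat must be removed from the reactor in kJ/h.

Q_out = 596000 kJ/h

Extent of reaction ξ = 0.424 × 31.9 / 2 = 6.7628 mol/s
Reaction term: ξ·ΔH°_rxn = 6.7628 × -48.4 = -327.32 kJ/s
Sensible, feed 27.3→25 °C: -10.565 kJ/s
Outlet flows (mol/s): A 18.374, B 6.7628, H₂O 6.7628
Sensible, products 25→61.4 °C: 172.38 kJ/s
Q = ΔH = -165.51 kJ/s = -165.51 kW
Heat removed = 595830 kJ/h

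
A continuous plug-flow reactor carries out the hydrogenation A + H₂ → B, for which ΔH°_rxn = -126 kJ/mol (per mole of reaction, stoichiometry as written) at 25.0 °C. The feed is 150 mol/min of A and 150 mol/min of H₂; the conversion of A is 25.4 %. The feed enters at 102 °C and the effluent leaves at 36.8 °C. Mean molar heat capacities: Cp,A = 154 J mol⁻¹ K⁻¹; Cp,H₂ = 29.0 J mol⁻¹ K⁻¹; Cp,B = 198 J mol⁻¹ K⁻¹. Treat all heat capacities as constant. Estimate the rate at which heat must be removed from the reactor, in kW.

Extent of reaction ξ = 0.254 × 150 = 38.1 mol/min
Reaction term: ξ·ΔH°_rxn = 38.1 × -126 = -4800.6 kJ/min
Sensible, feed 102→25 °C: -2113.7 kJ/min
Outlet flows (mol/min): A 111.9, H₂ 111.9, B 38.1
Sensible, products 25→36.8 °C: 330.65 kJ/min
Q = ΔH = -6583.6 kJ/min = -109.73 kW
Heat removed = 109.73 kW

Q_out = 110 kW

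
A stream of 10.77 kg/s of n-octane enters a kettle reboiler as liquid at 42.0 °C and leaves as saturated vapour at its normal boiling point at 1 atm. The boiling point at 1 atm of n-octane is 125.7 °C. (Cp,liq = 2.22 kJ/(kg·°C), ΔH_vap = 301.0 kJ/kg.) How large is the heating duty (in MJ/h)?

Q = 18900 MJ/h

liquid 42.0→125.7 °C: 185.81 kJ/kg
vaporisation at 125.7 °C: 301 kJ/kg
Δh = 185.81 + 301 = 486.81 kJ/kg
Q = ṁ·Δh = 10.77 kg/s × 486.81 kJ/kg = 5243 kJ/s
|Q| = 5243 kW = 18875 MJ/h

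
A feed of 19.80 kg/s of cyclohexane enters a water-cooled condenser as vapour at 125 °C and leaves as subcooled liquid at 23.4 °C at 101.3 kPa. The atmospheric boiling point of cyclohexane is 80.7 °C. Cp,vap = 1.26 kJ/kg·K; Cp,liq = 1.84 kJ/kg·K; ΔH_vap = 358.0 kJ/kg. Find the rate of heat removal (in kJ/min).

Q_c = 617000 kJ/min

vapour 125→80.7 °C: -55.818 kJ/kg
condensation at 80.7 °C: -358 kJ/kg
liquid 80.7→23.4 °C: -105.43 kJ/kg
Δh = -55.818 + -358 + -105.43 = -519.25 kJ/kg
Q = ṁ·Δh = 19.80 kg/s × -519.25 kJ/kg = -10281 kJ/s
|Q| = 10281 kW = 616870 kJ/min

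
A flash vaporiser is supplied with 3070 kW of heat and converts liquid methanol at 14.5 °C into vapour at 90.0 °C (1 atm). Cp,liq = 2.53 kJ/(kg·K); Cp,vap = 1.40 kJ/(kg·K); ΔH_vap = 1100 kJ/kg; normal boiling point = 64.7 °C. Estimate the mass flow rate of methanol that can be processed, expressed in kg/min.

Δh = 2.53×(64.7−14.5) + 1100 + 1.40×(90.0−64.7) = 1262.4 kJ/kg
Q = 3070 kW = 3070 kJ/s = 184200 kJ/min
ṁ = Q/Δh = 184200 / 1262.4 = 145.91 kg/min

ṁ = 146 kg/min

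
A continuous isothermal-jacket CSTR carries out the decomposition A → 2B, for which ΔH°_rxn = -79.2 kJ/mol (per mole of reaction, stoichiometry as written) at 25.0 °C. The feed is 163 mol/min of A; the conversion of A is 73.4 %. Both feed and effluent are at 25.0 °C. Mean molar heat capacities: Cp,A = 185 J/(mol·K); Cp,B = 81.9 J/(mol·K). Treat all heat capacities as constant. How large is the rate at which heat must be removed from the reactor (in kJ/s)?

Extent of reaction ξ = 0.734 × 163 = 119.64 mol/min
Reaction term: ξ·ΔH°_rxn = 119.64 × -79.2 = -9475.6 kJ/min
Q = ΔH = -9475.6 kJ/min = -157.93 kW
Heat removed = 157.93 kJ/s

Q_out = 158 kJ/s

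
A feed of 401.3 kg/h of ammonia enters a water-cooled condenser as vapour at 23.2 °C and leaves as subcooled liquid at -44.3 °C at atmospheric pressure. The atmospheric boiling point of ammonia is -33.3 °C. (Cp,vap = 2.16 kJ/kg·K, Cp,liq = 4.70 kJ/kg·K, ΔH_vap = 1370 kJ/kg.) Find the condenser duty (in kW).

Q_c = 172 kW

vapour 23.2→-33.3 °C: -122.04 kJ/kg
condensation at -33.3 °C: -1370 kJ/kg
liquid -33.3→-44.3 °C: -51.7 kJ/kg
Δh = -122.04 + -1370 + -51.7 = -1543.7 kJ/kg
Q = ṁ·Δh = 401.3 kg/h × -1543.7 kJ/kg = -619500 kJ/h
|Q| = 172.08 kW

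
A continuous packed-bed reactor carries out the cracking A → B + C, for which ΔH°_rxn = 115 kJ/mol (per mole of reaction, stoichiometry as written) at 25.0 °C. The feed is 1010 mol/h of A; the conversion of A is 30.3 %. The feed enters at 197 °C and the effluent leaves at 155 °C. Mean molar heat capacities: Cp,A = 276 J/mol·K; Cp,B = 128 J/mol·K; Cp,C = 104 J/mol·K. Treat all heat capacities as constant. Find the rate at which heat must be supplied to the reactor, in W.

Extent of reaction ξ = 0.303 × 1010 = 306.03 mol/h
Reaction term: ξ·ΔH°_rxn = 306.03 × 115 = 35193 kJ/h
Sensible, feed 197→25 °C: -47947 kJ/h
Outlet flows (mol/h): A 703.97, B 306.03, C 306.03
Sensible, products 25→155 °C: 34488 kJ/h
Q = ΔH = 21735 kJ/h = 6.0375 kW
Heat supplied = 6037.5 W

Q_in = 6040 W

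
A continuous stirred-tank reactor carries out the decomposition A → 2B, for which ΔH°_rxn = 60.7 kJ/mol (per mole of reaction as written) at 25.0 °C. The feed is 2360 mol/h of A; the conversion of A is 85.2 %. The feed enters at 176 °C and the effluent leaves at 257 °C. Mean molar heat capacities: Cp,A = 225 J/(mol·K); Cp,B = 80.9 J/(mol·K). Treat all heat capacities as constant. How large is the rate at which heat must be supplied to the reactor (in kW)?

Extent of reaction ξ = 0.852 × 2360 = 2010.7 mol/h
Reaction term: ξ·ΔH°_rxn = 2010.7 × 60.7 = 122050 kJ/h
Sensible, feed 176→25 °C: -80181 kJ/h
Outlet flows (mol/h): A 349.28, B 4021.4
Sensible, products 25→257 °C: 93710 kJ/h
Q = ΔH = 135580 kJ/h = 37.661 kW
Heat supplied = 37.661 kW

Q_in = 37.7 kW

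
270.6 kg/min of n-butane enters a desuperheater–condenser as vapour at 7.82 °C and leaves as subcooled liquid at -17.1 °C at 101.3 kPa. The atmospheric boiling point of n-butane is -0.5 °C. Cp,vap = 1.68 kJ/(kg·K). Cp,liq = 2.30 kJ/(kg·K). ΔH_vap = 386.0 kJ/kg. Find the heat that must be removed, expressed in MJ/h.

vapour 7.82→-0.5 °C: -13.978 kJ/kg
condensation at -0.5 °C: -386 kJ/kg
liquid -0.5→-17.1 °C: -38.18 kJ/kg
Δh = -13.978 + -386 + -38.18 = -438.16 kJ/kg
Q = ṁ·Δh = 270.6 kg/min × -438.16 kJ/kg = -118570 kJ/min
|Q| = 1976.1 kW = 7113.9 MJ/h

Q_c = 7110 MJ/h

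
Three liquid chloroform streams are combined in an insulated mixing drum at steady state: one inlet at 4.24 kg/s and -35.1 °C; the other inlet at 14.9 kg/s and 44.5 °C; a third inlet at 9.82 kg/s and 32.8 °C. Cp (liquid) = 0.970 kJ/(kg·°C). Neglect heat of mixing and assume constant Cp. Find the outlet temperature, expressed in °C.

Adiabatic, steady state ⇒ Σ ṁᵢCp,ᵢ(T_out − Tᵢ) = 0
Σ ṁᵢCp,ᵢTᵢ = 4.24×0.970×-35.1 + 14.9×0.970×44.5 + 9.82×0.970×32.8 = 811.23
Σ ṁᵢCp,ᵢ = 4.24×0.970 + 14.9×0.970 + 9.82×0.970 = 28.091
T_out = 811.23 / 28.091 = 28.879 °C

T_out = 28.9 °C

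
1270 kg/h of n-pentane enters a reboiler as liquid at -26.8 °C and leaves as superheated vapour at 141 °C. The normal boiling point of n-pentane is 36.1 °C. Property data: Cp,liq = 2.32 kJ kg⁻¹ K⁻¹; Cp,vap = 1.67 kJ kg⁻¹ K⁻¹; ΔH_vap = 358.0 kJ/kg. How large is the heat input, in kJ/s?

Q = 240 kJ/s

liquid -26.8→36.1 °C: 145.93 kJ/kg
vaporisation at 36.1 °C: 358 kJ/kg
vapour 36.1→141 °C: 175.18 kJ/kg
Δh = 145.93 + 358 + 175.18 = 679.11 kJ/kg
Q = ṁ·Δh = 1270 kg/h × 679.11 kJ/kg = 862470 kJ/h
|Q| = 239.58 kW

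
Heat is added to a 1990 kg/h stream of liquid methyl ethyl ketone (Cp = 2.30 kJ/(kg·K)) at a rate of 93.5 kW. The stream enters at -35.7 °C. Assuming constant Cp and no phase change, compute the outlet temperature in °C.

Q = 93.5 kW = 336600 kJ/h
ΔT = Q/(ṁ·Cp) = 336600/(1990×2.30) = 73.542 K
T_out = -35.7 + 73.542 = 37.842 °C

T_out = 37.8 °C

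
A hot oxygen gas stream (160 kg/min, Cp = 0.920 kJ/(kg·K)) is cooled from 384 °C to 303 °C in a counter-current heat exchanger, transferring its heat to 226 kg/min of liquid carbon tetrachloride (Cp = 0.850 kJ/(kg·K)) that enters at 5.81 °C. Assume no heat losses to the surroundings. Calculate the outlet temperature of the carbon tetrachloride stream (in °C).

Heat released by hot stream: Q = 160 × 0.920 × (384 − 303) = 11923 kJ/min
Energy balance on cold side (adiabatic exchanger): Q = ṁ_c·Cp_c·(T_c,out − T_c,in)
T_c,out = 5.81 + 11923/(226 × 0.850) = 67.878 °C

T_c,out = 67.9 °C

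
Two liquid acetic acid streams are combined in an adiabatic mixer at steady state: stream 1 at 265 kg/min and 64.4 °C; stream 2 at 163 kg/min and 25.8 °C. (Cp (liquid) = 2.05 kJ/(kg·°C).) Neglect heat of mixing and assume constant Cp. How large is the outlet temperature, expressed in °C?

Adiabatic, steady state ⇒ Σ ṁᵢCp,ᵢ(T_out − Tᵢ) = 0
Σ ṁᵢCp,ᵢTᵢ = 265×2.05×64.4 + 163×2.05×25.8 = 43606
Σ ṁᵢCp,ᵢ = 265×2.05 + 163×2.05 = 877.4
T_out = 43606 / 877.4 = 49.7 °C

T_out = 49.7 °C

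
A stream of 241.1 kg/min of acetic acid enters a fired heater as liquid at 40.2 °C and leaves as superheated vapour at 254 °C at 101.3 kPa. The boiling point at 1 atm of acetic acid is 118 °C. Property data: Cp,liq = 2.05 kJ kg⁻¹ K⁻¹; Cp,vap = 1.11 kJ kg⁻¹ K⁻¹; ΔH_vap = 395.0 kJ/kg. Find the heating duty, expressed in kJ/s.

liquid 40.2→118 °C: 159.49 kJ/kg
vaporisation at 118 °C: 395 kJ/kg
vapour 118→254 °C: 150.96 kJ/kg
Δh = 159.49 + 395 + 150.96 = 705.45 kJ/kg
Q = ṁ·Δh = 241.1 kg/min × 705.45 kJ/kg = 170080 kJ/min
|Q| = 2834.7 kW

Q = 2830 kJ/s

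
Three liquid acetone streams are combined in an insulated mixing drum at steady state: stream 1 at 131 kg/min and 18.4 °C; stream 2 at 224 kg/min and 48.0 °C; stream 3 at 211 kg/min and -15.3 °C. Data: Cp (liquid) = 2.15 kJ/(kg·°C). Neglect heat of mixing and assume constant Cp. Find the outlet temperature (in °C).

T_out = 17.6 °C

Energy balance with Q = 0: Σ ṁᵢCp,ᵢ(T_out − Tᵢ) = 0
T_out = Σ ṁᵢCp,ᵢTᵢ / Σ ṁᵢCp,ᵢ
      = 21358 / 1216.9 = 17.551 °C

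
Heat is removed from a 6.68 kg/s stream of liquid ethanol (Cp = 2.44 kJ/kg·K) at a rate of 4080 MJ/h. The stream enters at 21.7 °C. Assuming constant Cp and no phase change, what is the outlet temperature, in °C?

T_out = -47.8 °C

Q = 4080 MJ/h = 1133.3 kJ/s
ΔT = Q/(ṁ·Cp) = 1133.3/(6.68×2.44) = 69.533 K
T_out = 21.7 − 69.533 = -47.833 °C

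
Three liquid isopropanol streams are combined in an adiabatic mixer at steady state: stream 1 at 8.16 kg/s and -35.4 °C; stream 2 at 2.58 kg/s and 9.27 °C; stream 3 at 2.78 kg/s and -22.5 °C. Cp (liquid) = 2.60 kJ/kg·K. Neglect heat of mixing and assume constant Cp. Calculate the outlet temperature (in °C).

No heat crosses the boundary, so H_out = H_in.
Σ ṁᵢCp,ᵢTᵢ = 8.16×2.60×-35.4 + 2.58×2.60×9.27 + 2.78×2.60×-22.5 = -851.49
Σ ṁᵢCp,ᵢ = 8.16×2.60 + 2.58×2.60 + 2.78×2.60 = 35.152
T_out = -851.49 / 35.152 = -24.223 °C

T_out = -24.2 °C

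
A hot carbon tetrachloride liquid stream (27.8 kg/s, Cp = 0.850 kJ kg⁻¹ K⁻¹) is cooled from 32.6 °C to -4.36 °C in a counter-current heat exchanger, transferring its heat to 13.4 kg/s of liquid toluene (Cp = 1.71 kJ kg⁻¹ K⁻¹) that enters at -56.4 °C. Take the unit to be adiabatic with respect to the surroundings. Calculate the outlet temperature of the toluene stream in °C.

Heat released by hot stream: Q = 27.8 × 0.850 × (32.6 − -4.36) = 873.36 kJ/s
Energy balance on cold side (adiabatic exchanger): Q = ṁ_c·Cp_c·(T_c,out − T_c,in)
T_c,out = -56.4 + 873.36/(13.4 × 1.71) = -18.285 °C

T_c,out = -18.3 °C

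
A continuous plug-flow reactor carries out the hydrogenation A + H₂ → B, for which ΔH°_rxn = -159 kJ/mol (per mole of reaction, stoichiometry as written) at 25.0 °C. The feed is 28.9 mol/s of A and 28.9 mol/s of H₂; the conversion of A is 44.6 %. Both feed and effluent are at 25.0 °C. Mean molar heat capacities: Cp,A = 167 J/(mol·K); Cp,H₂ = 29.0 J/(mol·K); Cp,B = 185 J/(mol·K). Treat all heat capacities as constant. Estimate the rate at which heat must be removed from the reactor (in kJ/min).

Extent of reaction ξ = 0.446 × 28.9 = 12.889 mol/s
Reaction term: ξ·ΔH°_rxn = 12.889 × -159 = -2049.4 kJ/s
Q = ΔH = -2049.4 kJ/s = -2049.4 kW
Heat removed = 122960 kJ/min

Q_out = 123000 kJ/min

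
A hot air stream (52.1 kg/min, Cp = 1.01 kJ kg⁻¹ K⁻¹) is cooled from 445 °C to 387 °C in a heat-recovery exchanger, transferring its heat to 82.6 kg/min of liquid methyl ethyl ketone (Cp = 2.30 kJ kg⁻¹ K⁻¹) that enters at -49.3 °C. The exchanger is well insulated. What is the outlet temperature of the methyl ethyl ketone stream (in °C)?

T_c,out = -33.2 °C

Heat released by hot stream: Q = 52.1 × 1.01 × (445 − 387) = 3052 kJ/min
Energy balance on cold side (adiabatic exchanger): Q = ṁ_c·Cp_c·(T_c,out − T_c,in)
T_c,out = -49.3 + 3052/(82.6 × 2.30) = -33.235 °C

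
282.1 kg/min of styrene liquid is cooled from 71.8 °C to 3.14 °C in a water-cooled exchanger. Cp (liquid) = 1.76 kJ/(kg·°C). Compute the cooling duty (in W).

Q_c = 568000 W

Q = ṁ·Cp·ΔT = 282.1 × 1.76 × (3.14 − 71.8) = -34089 kJ/min
Converting: 34089 / 60 s = 568.16 kW
Cooling duty = 568160 W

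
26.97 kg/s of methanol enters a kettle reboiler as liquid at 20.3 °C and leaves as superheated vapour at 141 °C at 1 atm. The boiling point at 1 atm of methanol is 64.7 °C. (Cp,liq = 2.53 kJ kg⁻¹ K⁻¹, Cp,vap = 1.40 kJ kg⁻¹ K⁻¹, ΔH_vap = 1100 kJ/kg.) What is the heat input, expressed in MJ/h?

liquid 20.3→64.7 °C: 112.33 kJ/kg
vaporisation at 64.7 °C: 1100 kJ/kg
vapour 64.7→141 °C: 106.82 kJ/kg
Δh = 112.33 + 1100 + 106.82 = 1319.2 kJ/kg
Q = ṁ·Δh = 26.97 kg/s × 1319.2 kJ/kg = 35578 kJ/s
|Q| = 35578 kW = 128080 MJ/h

Q = 128000 MJ/h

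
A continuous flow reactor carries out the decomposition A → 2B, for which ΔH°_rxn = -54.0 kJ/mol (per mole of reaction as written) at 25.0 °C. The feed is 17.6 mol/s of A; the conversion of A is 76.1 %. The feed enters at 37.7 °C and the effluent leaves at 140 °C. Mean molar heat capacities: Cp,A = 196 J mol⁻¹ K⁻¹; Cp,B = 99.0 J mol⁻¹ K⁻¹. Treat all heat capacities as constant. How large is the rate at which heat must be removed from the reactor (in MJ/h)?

Extent of reaction ξ = 0.761 × 17.6 = 13.394 mol/s
Reaction term: ξ·ΔH°_rxn = 13.394 × -54.0 = -723.25 kJ/s
Sensible, feed 37.7→25 °C: -43.81 kJ/s
Outlet flows (mol/s): A 4.2064, B 26.787
Sensible, products 25→140 °C: 399.78 kJ/s
Q = ΔH = -367.28 kJ/s = -367.28 kW
Heat removed = 1322.2 MJ/h

Q_out = 1320 MJ/h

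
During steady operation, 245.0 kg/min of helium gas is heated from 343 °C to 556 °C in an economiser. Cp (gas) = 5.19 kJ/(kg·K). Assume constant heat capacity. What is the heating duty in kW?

Q = ṁ·Cp·ΔT = 245.0 × 5.19 × (556 − 343) = 270840 kJ/min
Converting: 270840 / 60 s = 4514 kW

Q = 4510 kW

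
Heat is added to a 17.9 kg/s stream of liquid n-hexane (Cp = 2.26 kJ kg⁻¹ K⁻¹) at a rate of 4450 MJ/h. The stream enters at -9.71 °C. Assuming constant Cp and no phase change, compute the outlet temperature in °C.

T_out = 20.8 °C

Q = 4450 MJ/h = 1236.1 kJ/s
ΔT = Q/(ṁ·Cp) = 1236.1/(17.9×2.26) = 30.556 K
T_out = -9.71 + 30.556 = 20.846 °C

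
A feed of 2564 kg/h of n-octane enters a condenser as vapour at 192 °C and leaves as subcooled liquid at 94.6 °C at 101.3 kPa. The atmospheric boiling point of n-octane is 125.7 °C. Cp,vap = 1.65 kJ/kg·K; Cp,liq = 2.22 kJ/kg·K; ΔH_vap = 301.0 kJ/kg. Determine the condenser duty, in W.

Q_c = 341000 W

vapour 192→125.7 °C: -109.39 kJ/kg
condensation at 125.7 °C: -301 kJ/kg
liquid 125.7→94.6 °C: -69.042 kJ/kg
Δh = -109.39 + -301 + -69.042 = -479.44 kJ/kg
Q = ṁ·Δh = 2564 kg/h × -479.44 kJ/kg = -1.2293e+06 kJ/h
|Q| = 341.47 kW = 341470 W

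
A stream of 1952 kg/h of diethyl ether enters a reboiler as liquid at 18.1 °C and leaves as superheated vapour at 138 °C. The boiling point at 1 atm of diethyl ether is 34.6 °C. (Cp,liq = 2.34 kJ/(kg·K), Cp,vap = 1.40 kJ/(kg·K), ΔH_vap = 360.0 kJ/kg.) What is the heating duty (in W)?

Q = 295000 W

liquid 18.1→34.6 °C: 38.61 kJ/kg
vaporisation at 34.6 °C: 360 kJ/kg
vapour 34.6→138 °C: 144.76 kJ/kg
Δh = 38.61 + 360 + 144.76 = 543.37 kJ/kg
Q = ṁ·Δh = 1952 kg/h × 543.37 kJ/kg = 1.0607e+06 kJ/h
|Q| = 294.63 kW = 294630 W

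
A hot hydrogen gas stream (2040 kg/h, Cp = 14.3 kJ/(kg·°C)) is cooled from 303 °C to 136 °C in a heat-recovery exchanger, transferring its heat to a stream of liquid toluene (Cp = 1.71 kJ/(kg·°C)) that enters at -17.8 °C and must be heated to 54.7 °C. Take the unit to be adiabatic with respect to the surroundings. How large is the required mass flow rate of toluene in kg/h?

Heat released by hot stream: Q = 2040 × 14.3 × (303 − 136) = 4.8717e+06 kJ/h
Energy balance on cold side (adiabatic exchanger): Q = ṁ_c·Cp_c·(T_c,out − T_c,in)
ṁ_c = 4.8717e+06 / [1.71 × (54.7 − -17.8)] = 39296 kg/h

ṁ_c = 39300 kg/h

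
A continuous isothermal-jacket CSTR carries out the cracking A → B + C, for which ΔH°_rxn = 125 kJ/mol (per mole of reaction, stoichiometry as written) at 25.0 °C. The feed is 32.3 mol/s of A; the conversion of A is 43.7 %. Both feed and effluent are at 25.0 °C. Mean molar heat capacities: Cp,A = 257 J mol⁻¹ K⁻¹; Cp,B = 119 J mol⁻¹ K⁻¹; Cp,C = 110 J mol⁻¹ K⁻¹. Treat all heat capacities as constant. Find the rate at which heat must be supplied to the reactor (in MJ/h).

Q_in = 6350 MJ/h

Extent of reaction ξ = 0.437 × 32.3 = 14.115 mol/s
Reaction term: ξ·ΔH°_rxn = 14.115 × 125 = 1764.4 kJ/s
Q = ΔH = 1764.4 kJ/s = 1764.4 kW
Heat supplied = 6351.8 MJ/h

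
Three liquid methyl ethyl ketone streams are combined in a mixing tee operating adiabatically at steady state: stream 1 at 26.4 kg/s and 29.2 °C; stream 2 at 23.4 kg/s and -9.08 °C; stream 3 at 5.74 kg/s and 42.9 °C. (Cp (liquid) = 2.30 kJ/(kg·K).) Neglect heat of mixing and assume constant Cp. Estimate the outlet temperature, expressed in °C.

Energy balance with Q = 0: Σ ṁᵢCp,ᵢ(T_out − Tᵢ) = 0
T_out = Σ ṁᵢCp,ᵢTᵢ / Σ ṁᵢCp,ᵢ
      = 1850.7 / 127.74 = 14.488 °C

T_out = 14.5 °C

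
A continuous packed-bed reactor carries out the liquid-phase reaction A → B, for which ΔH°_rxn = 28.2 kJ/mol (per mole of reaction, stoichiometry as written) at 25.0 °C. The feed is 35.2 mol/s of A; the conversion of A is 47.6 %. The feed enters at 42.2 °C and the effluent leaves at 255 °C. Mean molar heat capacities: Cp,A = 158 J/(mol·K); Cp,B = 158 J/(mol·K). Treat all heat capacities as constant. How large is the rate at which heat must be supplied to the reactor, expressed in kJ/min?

Q_in = 99400 kJ/min

Extent of reaction ξ = 0.476 × 35.2 = 16.755 mol/s
Reaction term: ξ·ΔH°_rxn = 16.755 × 28.2 = 472.5 kJ/s
Sensible, feed 42.2→25 °C: -95.66 kJ/s
Outlet flows (mol/s): A 18.445, B 16.755
Sensible, products 25→255 °C: 1279.2 kJ/s
Q = ΔH = 1656 kJ/s = 1656 kW
Heat supplied = 99360 kJ/min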